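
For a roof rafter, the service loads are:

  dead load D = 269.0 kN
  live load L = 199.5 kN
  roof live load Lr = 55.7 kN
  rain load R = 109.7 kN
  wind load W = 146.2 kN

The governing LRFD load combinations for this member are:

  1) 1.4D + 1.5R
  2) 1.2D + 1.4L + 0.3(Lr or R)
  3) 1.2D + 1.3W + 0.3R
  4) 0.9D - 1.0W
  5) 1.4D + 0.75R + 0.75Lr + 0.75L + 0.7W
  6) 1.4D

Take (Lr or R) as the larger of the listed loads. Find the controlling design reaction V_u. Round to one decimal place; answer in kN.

(Lr or R) → R = 109.7 kN.
1) 1.4(269.0) + 1.5(109.7) = 376.6 + 164.6 = 541.2
2) 1.2(269.0) + 1.4(199.5) + 0.3(109.7) = 322.8 + 279.3 + 32.9 = 635.0
3) 1.2(269.0) + 1.3(146.2) + 0.3(109.7) = 322.8 + 190.1 + 32.9 = 545.8
4) 0.9(269.0) - 1.0(146.2) = 242.1 - 146.2 = 95.9
5) 1.4(269.0) + 0.75(109.7) + 0.75(55.7) + 0.75(199.5) + 0.7(146.2) = 376.6 + 82.3 + 41.8 + 149.6 + 102.3 = 752.6
6) 1.4(269.0) = 376.6
Maximum is from combination 5.

752.6 kN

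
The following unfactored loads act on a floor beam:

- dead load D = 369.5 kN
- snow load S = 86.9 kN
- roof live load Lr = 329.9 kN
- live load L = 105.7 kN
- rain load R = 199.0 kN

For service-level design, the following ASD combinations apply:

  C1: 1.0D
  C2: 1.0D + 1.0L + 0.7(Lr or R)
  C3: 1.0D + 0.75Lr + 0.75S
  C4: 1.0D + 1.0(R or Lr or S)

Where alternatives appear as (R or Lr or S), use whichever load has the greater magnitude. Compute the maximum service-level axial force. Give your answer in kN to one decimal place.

706.1 kN

(Lr or R) → Lr = 329.9 kN; (R or Lr or S) → Lr = 329.9 kN.
C1: 1.0(369.5) = 369.5
C2: 1.0(369.5) + 1.0(105.7) + 0.7(329.9) = 369.5 + 105.7 + 230.9 = 706.1
C3: 1.0(369.5) + 0.75(329.9) + 0.75(86.9) = 369.5 + 247.4 + 65.2 = 682.1
C4: 1.0(369.5) + 1.0(329.9) = 369.5 + 329.9 = 699.4
Combination 2 governs: N = 706.1 kN.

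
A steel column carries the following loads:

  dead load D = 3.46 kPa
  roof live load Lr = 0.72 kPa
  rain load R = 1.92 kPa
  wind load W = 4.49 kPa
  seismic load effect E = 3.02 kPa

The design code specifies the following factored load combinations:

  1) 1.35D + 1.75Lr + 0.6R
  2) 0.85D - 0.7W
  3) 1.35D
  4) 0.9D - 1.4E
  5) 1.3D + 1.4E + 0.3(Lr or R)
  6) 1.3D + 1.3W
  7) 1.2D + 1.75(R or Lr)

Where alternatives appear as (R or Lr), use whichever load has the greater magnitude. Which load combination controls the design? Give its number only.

(Lr or R) → R = 1.92 kPa; (R or Lr) → R = 1.92 kPa.
1) 1.35(3.46) + 1.75(0.72) + 0.6(1.92) = 7.08
2) 0.85(3.46) - 0.7(4.49) = -0.20
3) 1.35(3.46) = 4.67
4) 0.9(3.46) - 1.4(3.02) = -1.11
5) 1.3(3.46) + 1.4(3.02) + 0.3(1.92) = 9.30
6) 1.3(3.46) + 1.3(4.49) = 10.34
7) 1.2(3.46) + 1.75(1.92) = 7.51
The largest value is 10.34 kPa from combination 6.

Combination 6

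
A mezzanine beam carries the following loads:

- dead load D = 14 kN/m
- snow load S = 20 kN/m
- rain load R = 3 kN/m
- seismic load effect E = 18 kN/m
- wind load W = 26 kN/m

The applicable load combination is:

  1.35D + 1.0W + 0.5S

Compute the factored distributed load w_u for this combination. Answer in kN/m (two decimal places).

1.35(14) + 1.0(26) + 0.5(20) = 54.90
w_u = 54.90 kN/m.

54.90 kN/m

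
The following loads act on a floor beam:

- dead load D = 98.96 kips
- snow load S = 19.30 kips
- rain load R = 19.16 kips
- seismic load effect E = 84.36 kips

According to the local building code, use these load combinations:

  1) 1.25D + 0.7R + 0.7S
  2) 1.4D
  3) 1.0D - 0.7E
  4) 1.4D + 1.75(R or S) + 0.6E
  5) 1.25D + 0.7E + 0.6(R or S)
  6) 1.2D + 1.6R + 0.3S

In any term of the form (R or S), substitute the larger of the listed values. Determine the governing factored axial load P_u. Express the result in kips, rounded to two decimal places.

222.94 kips

(R or S) → S = 19.30 kips.
1) 1.25(98.96) + 0.7(19.16) + 0.7(19.30) = 123.70 + 13.41 + 13.51 = 150.62
2) 1.4(98.96) = 138.54
3) 1.0(98.96) - 0.7(84.36) = 98.96 - 59.05 = 39.91
4) 1.4(98.96) + 1.75(19.30) + 0.6(84.36) = 138.54 + 33.78 + 50.62 = 222.94
5) 1.25(98.96) + 0.7(84.36) + 0.6(19.30) = 123.70 + 59.05 + 11.58 = 194.33
6) 1.2(98.96) + 1.6(19.16) + 0.3(19.30) = 118.75 + 30.66 + 5.79 = 155.20
The controlling combination is 4, giving 222.94 kips.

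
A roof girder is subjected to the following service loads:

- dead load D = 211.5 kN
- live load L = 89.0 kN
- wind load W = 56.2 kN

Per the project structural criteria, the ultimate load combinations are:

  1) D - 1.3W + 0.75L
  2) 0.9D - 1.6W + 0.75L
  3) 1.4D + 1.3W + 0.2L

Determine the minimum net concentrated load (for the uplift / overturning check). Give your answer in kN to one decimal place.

1) 1.0(211.5) - 1.3(56.2) + 0.75(89.0) = 205.2
2) 0.9(211.5) - 1.6(56.2) + 0.75(89.0) = 167.2
3) 1.4(211.5) + 1.3(56.2) + 0.2(89.0) = 387.0
Combination 2 gives the minimum: 167.2 kN.

167.2 kN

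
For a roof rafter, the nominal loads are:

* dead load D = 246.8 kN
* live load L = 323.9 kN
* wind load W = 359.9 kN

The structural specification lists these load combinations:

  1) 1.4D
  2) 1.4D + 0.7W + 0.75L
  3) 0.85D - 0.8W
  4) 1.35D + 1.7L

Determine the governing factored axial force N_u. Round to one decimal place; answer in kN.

1) 1.4(246.8) = 345.5
2) 1.4(246.8) + 0.7(359.9) + 0.75(323.9) = 840.4
3) 0.85(246.8) - 0.8(359.9) = 209.8 - 287.9 = -78.1
4) 1.35(246.8) + 1.7(323.9) = 333.2 + 550.6 = 883.8
Combination 4 governs: N_u = 883.8 kN.

883.8 kN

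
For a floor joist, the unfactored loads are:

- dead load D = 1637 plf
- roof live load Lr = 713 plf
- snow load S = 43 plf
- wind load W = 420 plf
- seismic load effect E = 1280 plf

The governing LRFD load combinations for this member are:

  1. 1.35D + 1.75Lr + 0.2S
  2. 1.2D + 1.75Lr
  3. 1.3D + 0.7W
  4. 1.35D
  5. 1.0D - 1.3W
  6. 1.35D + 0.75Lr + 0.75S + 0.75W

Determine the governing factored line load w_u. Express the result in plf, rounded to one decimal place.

1. 1.35(1637) + 1.75(713) + 0.2(43) = 3466.3
2. 1.2(1637) + 1.75(713) = 1964.4 + 1247.8 = 3212.2
3. 1.3(1637) + 0.7(420) = 2128.1 + 294.0 = 2422.1
4. 1.35(1637) = 2210.0
5. 1.0(1637) - 1.3(420) = 1637.0 - 546.0 = 1091.0
6. 1.35(1637) + 0.75(713) + 0.75(43) + 0.75(420) = 3092.0
Maximum is from combination 1.

3466.3 plf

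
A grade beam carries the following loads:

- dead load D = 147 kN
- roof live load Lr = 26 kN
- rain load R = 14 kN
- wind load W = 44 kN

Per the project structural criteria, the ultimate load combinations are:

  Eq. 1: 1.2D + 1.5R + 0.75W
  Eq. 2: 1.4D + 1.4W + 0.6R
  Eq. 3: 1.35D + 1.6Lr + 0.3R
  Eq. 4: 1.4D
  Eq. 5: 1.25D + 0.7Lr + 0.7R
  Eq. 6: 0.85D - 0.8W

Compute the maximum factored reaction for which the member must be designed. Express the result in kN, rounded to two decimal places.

Eq. 1: 1.2(147) + 1.5(14) + 0.75(44) = 176.40 + 21.00 + 33.00 = 230.40
Eq. 2: 1.4(147) + 1.4(44) + 0.6(14) = 205.80 + 61.60 + 8.40 = 275.80
Eq. 3: 1.35(147) + 1.6(26) + 0.3(14) = 198.45 + 41.60 + 4.20 = 244.25
Eq. 4: 1.4(147) = 205.80
Eq. 5: 1.25(147) + 0.7(26) + 0.7(14) = 183.75 + 18.20 + 9.80 = 211.75
Eq. 6: 0.85(147) - 0.8(44) = 124.95 - 35.20 = 89.75
Combination 2 governs: V_u = 275.80 kN.

275.80 kN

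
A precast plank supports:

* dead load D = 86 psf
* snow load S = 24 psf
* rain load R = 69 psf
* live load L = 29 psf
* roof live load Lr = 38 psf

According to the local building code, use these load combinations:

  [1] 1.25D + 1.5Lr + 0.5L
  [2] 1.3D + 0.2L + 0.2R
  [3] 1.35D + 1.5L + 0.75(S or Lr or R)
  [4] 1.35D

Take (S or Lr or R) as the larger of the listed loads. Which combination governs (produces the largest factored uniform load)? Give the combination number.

(S or Lr or R) → R = 69 psf.
[1] 1.25(86) + 1.5(38) + 0.5(29) = 107.5 + 57.0 + 14.5 = 179.0
[2] 1.3(86) + 0.2(29) + 0.2(69) = 111.8 + 5.8 + 13.8 = 131.4
[3] 1.35(86) + 1.5(29) + 0.75(69) = 116.1 + 43.5 + 51.8 = 211.4
[4] 1.35(86) = 116.1
The largest value is 211.4 psf from combination 3.

Combination 3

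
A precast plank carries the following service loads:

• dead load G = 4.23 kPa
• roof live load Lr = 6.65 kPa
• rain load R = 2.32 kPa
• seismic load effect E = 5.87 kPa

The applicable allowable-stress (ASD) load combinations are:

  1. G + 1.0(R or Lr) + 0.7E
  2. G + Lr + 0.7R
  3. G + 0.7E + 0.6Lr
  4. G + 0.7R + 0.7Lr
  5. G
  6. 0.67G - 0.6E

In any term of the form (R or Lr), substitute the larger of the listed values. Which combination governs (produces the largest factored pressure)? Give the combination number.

(R or Lr) → Lr = 6.65 kPa.
1. 1.0(4.23) + 1.0(6.65) + 0.7(5.87) = 4.23 + 6.65 + 4.11 = 14.99
2. 1.0(4.23) + 1.0(6.65) + 0.7(2.32) = 4.23 + 6.65 + 1.62 = 12.50
3. 1.0(4.23) + 0.7(5.87) + 0.6(6.65) = 4.23 + 4.11 + 3.99 = 12.33
4. 1.0(4.23) + 0.7(2.32) + 0.7(6.65) = 4.23 + 1.62 + 4.66 = 10.51
5. 1.0(4.23) = 4.23
6. 0.67(4.23) - 0.6(5.87) = 2.83 - 3.52 = -0.69
The largest value is 14.99 kPa from combination 1.

Combination 1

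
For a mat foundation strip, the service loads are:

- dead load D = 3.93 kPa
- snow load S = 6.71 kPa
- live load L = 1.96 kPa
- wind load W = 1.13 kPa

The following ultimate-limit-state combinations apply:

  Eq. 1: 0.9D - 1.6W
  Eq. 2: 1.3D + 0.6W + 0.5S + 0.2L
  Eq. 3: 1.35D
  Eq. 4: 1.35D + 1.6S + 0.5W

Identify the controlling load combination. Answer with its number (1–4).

Eq. 1: 0.9(3.93) - 1.6(1.13) = 3.54 - 1.81 = 1.73
Eq. 2: 1.3(3.93) + 0.6(1.13) + 0.5(6.71) + 0.2(1.96) = 9.53
Eq. 3: 1.35(3.93) = 5.31
Eq. 4: 1.35(3.93) + 1.6(6.71) + 0.5(1.13) = 16.61
The largest value is 16.61 kPa from combination 4.

Combination 4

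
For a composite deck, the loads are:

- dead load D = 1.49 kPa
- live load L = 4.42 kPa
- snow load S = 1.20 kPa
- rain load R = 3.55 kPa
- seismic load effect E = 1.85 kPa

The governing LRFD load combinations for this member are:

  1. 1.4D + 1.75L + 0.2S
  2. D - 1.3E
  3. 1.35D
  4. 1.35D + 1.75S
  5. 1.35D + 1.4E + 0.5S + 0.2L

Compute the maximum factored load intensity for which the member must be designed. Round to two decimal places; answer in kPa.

10.06 kPa

1. 1.4(1.49) + 1.75(4.42) + 0.2(1.20) = 10.06
2. 1.0(1.49) - 1.3(1.85) = 1.49 - 2.41 = -0.92
3. 1.35(1.49) = 2.01
4. 1.35(1.49) + 1.75(1.20) = 2.01 + 2.10 = 4.11
5. 1.35(1.49) + 1.4(1.85) + 0.5(1.20) + 0.2(4.42) = 6.09
The controlling combination is 1, giving 10.06 kPa.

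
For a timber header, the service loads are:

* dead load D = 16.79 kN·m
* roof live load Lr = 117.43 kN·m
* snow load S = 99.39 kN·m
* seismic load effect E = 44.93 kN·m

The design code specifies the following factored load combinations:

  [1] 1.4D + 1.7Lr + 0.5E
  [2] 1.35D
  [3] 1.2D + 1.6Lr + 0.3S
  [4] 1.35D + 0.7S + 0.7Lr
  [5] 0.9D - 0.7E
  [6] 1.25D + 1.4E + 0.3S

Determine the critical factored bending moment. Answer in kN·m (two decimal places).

245.60 kN·m

[1] 1.4(16.79) + 1.7(117.43) + 0.5(44.93) = 245.60
[2] 1.35(16.79) = 22.67
[3] 1.2(16.79) + 1.6(117.43) + 0.3(99.39) = 237.85
[4] 1.35(16.79) + 0.7(99.39) + 0.7(117.43) = 22.67 + 69.57 + 82.20 = 174.44
[5] 0.9(16.79) - 0.7(44.93) = 15.11 - 31.45 = -16.34
[6] 1.25(16.79) + 1.4(44.93) + 0.3(99.39) = 20.99 + 62.90 + 29.82 = 113.71
The controlling combination is 1, giving 245.60 kN·m.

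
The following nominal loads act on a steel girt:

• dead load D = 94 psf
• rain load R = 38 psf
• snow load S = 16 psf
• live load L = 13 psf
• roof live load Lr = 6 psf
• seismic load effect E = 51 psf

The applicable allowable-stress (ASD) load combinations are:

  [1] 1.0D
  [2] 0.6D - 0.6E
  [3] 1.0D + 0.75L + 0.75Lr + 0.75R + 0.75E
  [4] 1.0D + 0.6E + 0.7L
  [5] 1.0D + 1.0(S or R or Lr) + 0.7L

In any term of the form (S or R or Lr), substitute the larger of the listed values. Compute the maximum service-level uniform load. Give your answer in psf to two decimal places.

175.00 psf

(S or R or Lr) → R = 38 psf.
[1] 1.0(94) = 94.00
[2] 0.6(94) - 0.6(51) = 25.80
[3] 1.0(94) + 0.75(13) + 0.75(6) + 0.75(38) + 0.75(51) = 175.00
[4] 1.0(94) + 0.6(51) + 0.7(13) = 133.70
[5] 1.0(94) + 1.0(38) + 0.7(13) = 141.10
Maximum is from combination 3.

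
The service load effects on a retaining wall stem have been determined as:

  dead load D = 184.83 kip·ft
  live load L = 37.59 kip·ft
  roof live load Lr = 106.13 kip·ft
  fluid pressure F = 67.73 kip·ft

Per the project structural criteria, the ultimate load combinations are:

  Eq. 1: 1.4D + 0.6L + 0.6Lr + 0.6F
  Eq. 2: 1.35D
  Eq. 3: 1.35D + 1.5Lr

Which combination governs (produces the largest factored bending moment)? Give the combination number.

Eq. 1: 1.4(184.83) + 0.6(37.59) + 0.6(106.13) + 0.6(67.73) = 258.76 + 22.55 + 63.68 + 40.64 = 385.63
Eq. 2: 1.35(184.83) = 249.52
Eq. 3: 1.35(184.83) + 1.5(106.13) = 249.52 + 159.20 = 408.72
The largest value is 408.72 kip·ft from combination 3.

Combination 3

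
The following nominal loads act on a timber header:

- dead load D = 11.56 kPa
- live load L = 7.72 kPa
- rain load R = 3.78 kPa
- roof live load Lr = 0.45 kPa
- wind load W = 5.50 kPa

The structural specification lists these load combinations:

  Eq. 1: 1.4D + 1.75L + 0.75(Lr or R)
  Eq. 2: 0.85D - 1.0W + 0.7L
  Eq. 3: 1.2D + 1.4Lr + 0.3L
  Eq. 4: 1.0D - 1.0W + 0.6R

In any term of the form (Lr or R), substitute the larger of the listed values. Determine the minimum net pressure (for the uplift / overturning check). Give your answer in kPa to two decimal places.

8.33 kPa

(Lr or R) → R = 3.78 kPa.
Eq. 1: 1.4(11.56) + 1.75(7.72) + 0.75(3.78) = 32.53
Eq. 2: 0.85(11.56) - 1.0(5.50) + 0.7(7.72) = 9.73
Eq. 3: 1.2(11.56) + 1.4(0.45) + 0.3(7.72) = 16.82
Eq. 4: 1.0(11.56) - 1.0(5.50) + 0.6(3.78) = 8.33
Combination 4 gives the minimum: 8.33 kPa.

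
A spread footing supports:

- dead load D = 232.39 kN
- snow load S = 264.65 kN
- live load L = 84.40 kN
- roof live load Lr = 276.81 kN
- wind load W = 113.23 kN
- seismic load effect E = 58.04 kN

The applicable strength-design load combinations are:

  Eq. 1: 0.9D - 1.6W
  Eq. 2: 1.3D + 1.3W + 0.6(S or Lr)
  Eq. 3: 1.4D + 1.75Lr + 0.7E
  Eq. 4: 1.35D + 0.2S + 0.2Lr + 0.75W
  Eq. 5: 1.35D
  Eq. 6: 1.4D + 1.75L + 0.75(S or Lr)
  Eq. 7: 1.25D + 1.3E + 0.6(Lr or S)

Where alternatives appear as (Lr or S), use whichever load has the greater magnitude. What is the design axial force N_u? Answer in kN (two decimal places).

(S or Lr) → Lr = 276.81 kN; (Lr or S) → Lr = 276.81 kN.
Eq. 1: 0.9(232.39) - 1.6(113.23) = 27.98
Eq. 2: 1.3(232.39) + 1.3(113.23) + 0.6(276.81) = 615.39
Eq. 3: 1.4(232.39) + 1.75(276.81) + 0.7(58.04) = 850.39
Eq. 4: 1.35(232.39) + 0.2(264.65) + 0.2(276.81) + 0.75(113.23) = 506.94
Eq. 5: 1.35(232.39) = 313.73
Eq. 6: 1.4(232.39) + 1.75(84.40) + 0.75(276.81) = 680.65
Eq. 7: 1.25(232.39) + 1.3(58.04) + 0.6(276.81) = 532.03
Maximum is from combination 3.

850.39 kN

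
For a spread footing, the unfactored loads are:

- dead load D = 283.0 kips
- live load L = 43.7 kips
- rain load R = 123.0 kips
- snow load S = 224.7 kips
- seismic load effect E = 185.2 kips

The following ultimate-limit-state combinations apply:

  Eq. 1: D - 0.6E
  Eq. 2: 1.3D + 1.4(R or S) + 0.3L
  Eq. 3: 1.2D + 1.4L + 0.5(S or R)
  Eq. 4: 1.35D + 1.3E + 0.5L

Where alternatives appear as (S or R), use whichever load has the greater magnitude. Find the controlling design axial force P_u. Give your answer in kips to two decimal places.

695.59 kips

(R or S) → S = 224.7 kips; (S or R) → S = 224.7 kips.
Eq. 1: 1.0(283.0) - 0.6(185.2) = 283.00 - 111.12 = 171.88
Eq. 2: 1.3(283.0) + 1.4(224.7) + 0.3(43.7) = 367.90 + 314.58 + 13.11 = 695.59
Eq. 3: 1.2(283.0) + 1.4(43.7) + 0.5(224.7) = 339.60 + 61.18 + 112.35 = 513.13
Eq. 4: 1.35(283.0) + 1.3(185.2) + 0.5(43.7) = 382.05 + 240.76 + 21.85 = 644.66
Maximum is from combination 2.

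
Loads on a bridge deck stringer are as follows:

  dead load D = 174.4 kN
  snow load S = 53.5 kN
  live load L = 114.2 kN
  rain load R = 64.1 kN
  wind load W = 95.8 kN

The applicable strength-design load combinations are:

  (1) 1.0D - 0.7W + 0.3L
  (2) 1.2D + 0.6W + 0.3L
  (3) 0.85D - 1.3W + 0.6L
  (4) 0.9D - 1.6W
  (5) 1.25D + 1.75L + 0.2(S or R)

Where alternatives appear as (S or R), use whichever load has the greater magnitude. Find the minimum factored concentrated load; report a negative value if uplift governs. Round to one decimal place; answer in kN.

(S or R) → R = 64.1 kN.
(1) 1.0(174.4) - 0.7(95.8) + 0.3(114.2) = 141.6
(2) 1.2(174.4) + 0.6(95.8) + 0.3(114.2) = 301.0
(3) 0.85(174.4) - 1.3(95.8) + 0.6(114.2) = 92.2
(4) 0.9(174.4) - 1.6(95.8) = 3.7
(5) 1.25(174.4) + 1.75(114.2) + 0.2(64.1) = 430.7
Combination 4 gives the minimum: 3.7 kN.

3.7 kN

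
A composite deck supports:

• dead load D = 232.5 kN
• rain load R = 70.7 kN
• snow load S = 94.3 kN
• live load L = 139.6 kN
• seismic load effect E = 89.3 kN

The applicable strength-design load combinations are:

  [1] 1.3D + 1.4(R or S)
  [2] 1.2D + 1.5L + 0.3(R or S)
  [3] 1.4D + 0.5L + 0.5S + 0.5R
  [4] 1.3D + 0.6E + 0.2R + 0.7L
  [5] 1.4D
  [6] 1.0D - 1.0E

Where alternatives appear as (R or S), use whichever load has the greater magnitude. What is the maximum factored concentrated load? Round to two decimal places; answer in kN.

(R or S) → S = 94.3 kN.
[1] 1.3(232.5) + 1.4(94.3) = 434.27
[2] 1.2(232.5) + 1.5(139.6) + 0.3(94.3) = 516.69
[3] 1.4(232.5) + 0.5(139.6) + 0.5(94.3) + 0.5(70.7) = 477.80
[4] 1.3(232.5) + 0.6(89.3) + 0.2(70.7) + 0.7(139.6) = 467.69
[5] 1.4(232.5) = 325.50
[6] 1.0(232.5) - 1.0(89.3) = 143.20
The controlling combination is 2, giving 516.69 kN.

516.69 kN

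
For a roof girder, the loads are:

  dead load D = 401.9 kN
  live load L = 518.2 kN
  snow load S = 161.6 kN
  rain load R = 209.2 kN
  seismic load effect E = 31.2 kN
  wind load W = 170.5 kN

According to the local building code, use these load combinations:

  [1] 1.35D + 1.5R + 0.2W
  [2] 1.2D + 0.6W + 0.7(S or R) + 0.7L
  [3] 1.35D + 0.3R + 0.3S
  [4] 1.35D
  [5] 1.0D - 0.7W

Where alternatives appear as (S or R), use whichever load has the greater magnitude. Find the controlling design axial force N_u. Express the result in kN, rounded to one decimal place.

(S or R) → R = 209.2 kN.
[1] 1.35(401.9) + 1.5(209.2) + 0.2(170.5) = 542.6 + 313.8 + 34.1 = 890.5
[2] 1.2(401.9) + 0.6(170.5) + 0.7(209.2) + 0.7(518.2) = 1093.8
[3] 1.35(401.9) + 0.3(209.2) + 0.3(161.6) = 653.8
[4] 1.35(401.9) = 542.6
[5] 1.0(401.9) - 0.7(170.5) = 282.6
Combination 2 governs: N_u = 1093.8 kN.

1093.8 kN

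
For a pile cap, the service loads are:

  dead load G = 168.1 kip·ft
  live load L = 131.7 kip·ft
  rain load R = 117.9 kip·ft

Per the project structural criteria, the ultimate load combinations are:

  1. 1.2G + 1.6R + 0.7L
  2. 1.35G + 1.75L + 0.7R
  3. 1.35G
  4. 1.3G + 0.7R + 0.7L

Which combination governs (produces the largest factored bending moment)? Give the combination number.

Combination 2

1. 1.2(168.1) + 1.6(117.9) + 0.7(131.7) = 482.55
2. 1.35(168.1) + 1.75(131.7) + 0.7(117.9) = 539.94
3. 1.35(168.1) = 226.94
4. 1.3(168.1) + 0.7(117.9) + 0.7(131.7) = 393.25
The largest value is 539.94 kip·ft from combination 2.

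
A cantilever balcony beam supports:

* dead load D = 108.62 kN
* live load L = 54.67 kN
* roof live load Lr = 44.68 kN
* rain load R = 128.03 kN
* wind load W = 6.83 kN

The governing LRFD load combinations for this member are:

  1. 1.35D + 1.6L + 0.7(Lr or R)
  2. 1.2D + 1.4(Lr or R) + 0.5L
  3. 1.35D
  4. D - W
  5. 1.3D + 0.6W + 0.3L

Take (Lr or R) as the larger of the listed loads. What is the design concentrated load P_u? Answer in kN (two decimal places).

(Lr or R) → R = 128.03 kN.
1. 1.35(108.62) + 1.6(54.67) + 0.7(128.03) = 146.64 + 87.47 + 89.62 = 323.73
2. 1.2(108.62) + 1.4(128.03) + 0.5(54.67) = 130.34 + 179.24 + 27.34 = 336.92
3. 1.35(108.62) = 146.64
4. 1.0(108.62) - 1.0(6.83) = 108.62 - 6.83 = 101.79
5. 1.3(108.62) + 0.6(6.83) + 0.3(54.67) = 141.21 + 4.10 + 16.40 = 161.71
The controlling combination is 2, giving 336.92 kN.

336.92 kN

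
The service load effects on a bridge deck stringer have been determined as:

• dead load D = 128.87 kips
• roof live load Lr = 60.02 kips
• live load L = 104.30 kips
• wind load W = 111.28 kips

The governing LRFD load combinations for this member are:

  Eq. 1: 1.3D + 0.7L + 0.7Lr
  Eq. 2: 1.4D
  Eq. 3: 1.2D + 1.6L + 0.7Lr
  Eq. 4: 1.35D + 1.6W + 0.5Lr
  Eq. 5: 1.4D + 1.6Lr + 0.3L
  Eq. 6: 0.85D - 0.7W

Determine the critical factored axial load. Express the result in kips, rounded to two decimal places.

382.03 kips

Eq. 1: 1.3(128.87) + 0.7(104.30) + 0.7(60.02) = 282.56
Eq. 2: 1.4(128.87) = 180.42
Eq. 3: 1.2(128.87) + 1.6(104.30) + 0.7(60.02) = 363.54
Eq. 4: 1.35(128.87) + 1.6(111.28) + 0.5(60.02) = 382.03
Eq. 5: 1.4(128.87) + 1.6(60.02) + 0.3(104.30) = 307.74
Eq. 6: 0.85(128.87) - 0.7(111.28) = 31.64
The controlling combination is 4, giving 382.03 kips.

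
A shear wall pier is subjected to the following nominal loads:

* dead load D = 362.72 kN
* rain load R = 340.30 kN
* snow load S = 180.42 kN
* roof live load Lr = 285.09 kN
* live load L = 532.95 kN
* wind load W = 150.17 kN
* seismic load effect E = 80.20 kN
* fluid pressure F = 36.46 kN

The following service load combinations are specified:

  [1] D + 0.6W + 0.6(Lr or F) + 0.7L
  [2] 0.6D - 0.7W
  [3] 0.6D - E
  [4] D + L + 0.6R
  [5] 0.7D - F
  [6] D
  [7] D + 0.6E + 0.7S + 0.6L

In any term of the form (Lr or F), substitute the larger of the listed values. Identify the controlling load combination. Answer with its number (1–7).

Combination 4

(Lr or F) → Lr = 285.09 kN.
[1] 1.0(362.72) + 0.6(150.17) + 0.6(285.09) + 0.7(532.95) = 362.72 + 90.10 + 171.05 + 373.07 = 996.94
[2] 0.6(362.72) - 0.7(150.17) = 217.63 - 105.12 = 112.51
[3] 0.6(362.72) - 1.0(80.20) = 217.63 - 80.20 = 137.43
[4] 1.0(362.72) + 1.0(532.95) + 0.6(340.30) = 362.72 + 532.95 + 204.18 = 1099.85
[5] 0.7(362.72) - 1.0(36.46) = 253.90 - 36.46 = 217.44
[6] 1.0(362.72) = 362.72
[7] 1.0(362.72) + 0.6(80.20) + 0.7(180.42) + 0.6(532.95) = 362.72 + 48.12 + 126.29 + 319.77 = 856.90
The largest value is 1099.85 kN from combination 4.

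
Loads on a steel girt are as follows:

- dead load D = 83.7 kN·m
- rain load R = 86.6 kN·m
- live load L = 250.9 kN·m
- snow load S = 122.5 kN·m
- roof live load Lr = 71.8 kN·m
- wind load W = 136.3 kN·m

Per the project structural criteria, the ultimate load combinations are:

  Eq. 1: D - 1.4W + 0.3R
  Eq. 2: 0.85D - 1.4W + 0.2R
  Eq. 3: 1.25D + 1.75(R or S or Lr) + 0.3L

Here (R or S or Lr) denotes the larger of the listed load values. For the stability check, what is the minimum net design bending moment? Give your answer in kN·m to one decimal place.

-102.4 kN·m

(R or S or Lr) → S = 122.5 kN·m.
Eq. 1: 1.0(83.7) - 1.4(136.3) + 0.3(86.6) = 83.7 - 190.8 + 26.0 = -81.1
Eq. 2: 0.85(83.7) - 1.4(136.3) + 0.2(86.6) = 71.1 - 190.8 + 17.3 = -102.4
Eq. 3: 1.25(83.7) + 1.75(122.5) + 0.3(250.9) = 104.6 + 214.4 + 75.3 = 394.3
Combination 2 gives the minimum: -102.4 kN·m.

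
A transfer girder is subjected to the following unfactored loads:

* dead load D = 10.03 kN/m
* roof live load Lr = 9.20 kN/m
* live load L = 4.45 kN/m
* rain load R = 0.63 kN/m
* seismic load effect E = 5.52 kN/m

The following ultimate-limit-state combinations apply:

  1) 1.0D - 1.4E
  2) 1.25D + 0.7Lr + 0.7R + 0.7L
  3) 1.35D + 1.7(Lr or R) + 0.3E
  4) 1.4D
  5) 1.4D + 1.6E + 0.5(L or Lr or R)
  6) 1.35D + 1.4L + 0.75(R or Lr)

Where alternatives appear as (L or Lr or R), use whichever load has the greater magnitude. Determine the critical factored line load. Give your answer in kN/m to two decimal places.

30.84 kN/m

(Lr or R) → Lr = 9.20 kN/m; (L or Lr or R) → Lr = 9.20 kN/m; (R or Lr) → Lr = 9.20 kN/m.
1) 1.0(10.03) - 1.4(5.52) = 2.30
2) 1.25(10.03) + 0.7(9.20) + 0.7(0.63) + 0.7(4.45) = 22.53
3) 1.35(10.03) + 1.7(9.20) + 0.3(5.52) = 30.84
4) 1.4(10.03) = 14.04
5) 1.4(10.03) + 1.6(5.52) + 0.5(9.20) = 27.47
6) 1.35(10.03) + 1.4(4.45) + 0.75(9.20) = 26.67
Combination 3 governs: w_u = 30.84 kN/m.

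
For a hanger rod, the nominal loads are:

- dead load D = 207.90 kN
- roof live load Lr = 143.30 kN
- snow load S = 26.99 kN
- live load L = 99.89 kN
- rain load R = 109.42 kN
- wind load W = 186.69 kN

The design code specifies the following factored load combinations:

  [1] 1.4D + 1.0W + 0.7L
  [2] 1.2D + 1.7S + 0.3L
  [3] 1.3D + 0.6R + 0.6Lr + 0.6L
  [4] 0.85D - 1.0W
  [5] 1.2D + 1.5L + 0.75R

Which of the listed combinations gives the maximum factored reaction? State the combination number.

Combination 1

[1] 1.4(207.90) + 1.0(186.69) + 0.7(99.89) = 547.67
[2] 1.2(207.90) + 1.7(26.99) + 0.3(99.89) = 325.33
[3] 1.3(207.90) + 0.6(109.42) + 0.6(143.30) + 0.6(99.89) = 481.84
[4] 0.85(207.90) - 1.0(186.69) = -9.98
[5] 1.2(207.90) + 1.5(99.89) + 0.75(109.42) = 481.38
The largest value is 547.67 kN from combination 1.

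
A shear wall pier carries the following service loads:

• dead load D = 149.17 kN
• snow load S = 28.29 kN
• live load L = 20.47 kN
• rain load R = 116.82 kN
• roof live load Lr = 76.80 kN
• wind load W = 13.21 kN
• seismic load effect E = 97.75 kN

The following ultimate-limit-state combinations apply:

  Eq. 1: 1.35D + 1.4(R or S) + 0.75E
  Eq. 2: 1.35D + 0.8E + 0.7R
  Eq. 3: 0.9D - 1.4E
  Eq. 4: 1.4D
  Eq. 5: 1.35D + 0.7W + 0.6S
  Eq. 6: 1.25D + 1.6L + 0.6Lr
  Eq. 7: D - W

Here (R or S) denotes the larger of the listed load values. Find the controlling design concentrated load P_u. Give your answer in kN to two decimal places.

(R or S) → R = 116.82 kN.
Eq. 1: 1.35(149.17) + 1.4(116.82) + 0.75(97.75) = 438.24
Eq. 2: 1.35(149.17) + 0.8(97.75) + 0.7(116.82) = 361.35
Eq. 3: 0.9(149.17) - 1.4(97.75) = -2.60
Eq. 4: 1.4(149.17) = 208.84
Eq. 5: 1.35(149.17) + 0.7(13.21) + 0.6(28.29) = 227.60
Eq. 6: 1.25(149.17) + 1.6(20.47) + 0.6(76.80) = 265.29
Eq. 7: 1.0(149.17) - 1.0(13.21) = 135.96
The controlling combination is 1, giving 438.24 kN.

438.24 kN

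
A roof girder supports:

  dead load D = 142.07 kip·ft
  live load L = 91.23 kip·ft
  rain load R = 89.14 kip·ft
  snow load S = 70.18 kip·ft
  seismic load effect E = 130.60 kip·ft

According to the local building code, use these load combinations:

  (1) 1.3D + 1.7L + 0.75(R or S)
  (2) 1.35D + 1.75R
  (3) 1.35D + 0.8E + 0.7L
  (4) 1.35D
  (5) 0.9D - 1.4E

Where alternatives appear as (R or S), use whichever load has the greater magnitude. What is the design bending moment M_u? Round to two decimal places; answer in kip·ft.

406.64 kip·ft

(R or S) → R = 89.14 kip·ft.
(1) 1.3(142.07) + 1.7(91.23) + 0.75(89.14) = 406.64
(2) 1.35(142.07) + 1.75(89.14) = 347.79
(3) 1.35(142.07) + 0.8(130.60) + 0.7(91.23) = 360.14
(4) 1.35(142.07) = 191.79
(5) 0.9(142.07) - 1.4(130.60) = -54.98
Maximum is from combination 1.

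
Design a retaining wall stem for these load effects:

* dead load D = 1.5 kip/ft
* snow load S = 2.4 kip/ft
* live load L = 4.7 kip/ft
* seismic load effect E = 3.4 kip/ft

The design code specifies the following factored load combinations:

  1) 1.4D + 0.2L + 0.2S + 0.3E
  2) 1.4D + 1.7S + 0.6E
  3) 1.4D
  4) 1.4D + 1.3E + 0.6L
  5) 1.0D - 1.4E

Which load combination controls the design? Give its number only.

1) 1.4(1.5) + 0.2(4.7) + 0.2(2.4) + 0.3(3.4) = 2.1 + 0.9 + 0.5 + 1.0 = 4.5
2) 1.4(1.5) + 1.7(2.4) + 0.6(3.4) = 2.1 + 4.1 + 2.0 = 8.2
3) 1.4(1.5) = 2.1
4) 1.4(1.5) + 1.3(3.4) + 0.6(4.7) = 2.1 + 4.4 + 2.8 = 9.3
5) 1.0(1.5) - 1.4(3.4) = 1.5 - 4.8 = -3.3
The largest value is 9.3 kip/ft from combination 4.

Combination 4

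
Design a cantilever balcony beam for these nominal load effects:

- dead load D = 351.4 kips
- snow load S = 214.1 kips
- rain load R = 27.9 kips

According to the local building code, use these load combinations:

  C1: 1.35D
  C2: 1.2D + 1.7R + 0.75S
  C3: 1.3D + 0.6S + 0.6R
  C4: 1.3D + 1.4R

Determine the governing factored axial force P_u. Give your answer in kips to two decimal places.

629.69 kips

C1: 1.35(351.4) = 474.39
C2: 1.2(351.4) + 1.7(27.9) + 0.75(214.1) = 629.69
C3: 1.3(351.4) + 0.6(214.1) + 0.6(27.9) = 602.02
C4: 1.3(351.4) + 1.4(27.9) = 495.88
Maximum is from combination 2.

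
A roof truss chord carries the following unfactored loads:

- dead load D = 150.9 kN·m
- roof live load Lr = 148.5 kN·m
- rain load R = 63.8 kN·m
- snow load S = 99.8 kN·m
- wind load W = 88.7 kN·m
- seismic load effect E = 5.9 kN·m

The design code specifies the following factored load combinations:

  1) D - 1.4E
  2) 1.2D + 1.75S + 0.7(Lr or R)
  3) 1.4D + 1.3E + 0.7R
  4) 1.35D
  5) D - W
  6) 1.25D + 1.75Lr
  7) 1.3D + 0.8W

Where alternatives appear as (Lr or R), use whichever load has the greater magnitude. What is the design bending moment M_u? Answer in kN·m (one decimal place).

(Lr or R) → Lr = 148.5 kN·m.
1) 1.0(150.9) - 1.4(5.9) = 150.9 - 8.3 = 142.6
2) 1.2(150.9) + 1.75(99.8) + 0.7(148.5) = 459.7
3) 1.4(150.9) + 1.3(5.9) + 0.7(63.8) = 263.6
4) 1.35(150.9) = 203.7
5) 1.0(150.9) - 1.0(88.7) = 150.9 - 88.7 = 62.2
6) 1.25(150.9) + 1.75(148.5) = 188.6 + 259.9 = 448.5
7) 1.3(150.9) + 0.8(88.7) = 267.1
Maximum is from combination 2.

459.7 kN·m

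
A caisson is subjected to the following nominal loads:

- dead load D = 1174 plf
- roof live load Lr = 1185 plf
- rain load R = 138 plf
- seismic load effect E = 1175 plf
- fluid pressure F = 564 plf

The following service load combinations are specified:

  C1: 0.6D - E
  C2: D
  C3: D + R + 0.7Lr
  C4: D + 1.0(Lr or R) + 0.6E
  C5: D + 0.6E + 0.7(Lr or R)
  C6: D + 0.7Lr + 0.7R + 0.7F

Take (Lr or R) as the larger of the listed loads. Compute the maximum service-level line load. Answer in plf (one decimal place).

3064.0 plf

(Lr or R) → Lr = 1185 plf.
C1: 0.6(1174) - 1.0(1175) = -470.6
C2: 1.0(1174) = 1174.0
C3: 1.0(1174) + 1.0(138) + 0.7(1185) = 2141.5
C4: 1.0(1174) + 1.0(1185) + 0.6(1175) = 3064.0
C5: 1.0(1174) + 0.6(1175) + 0.7(1185) = 2708.5
C6: 1.0(1174) + 0.7(1185) + 0.7(138) + 0.7(564) = 2494.9
The controlling combination is 4, giving 3064.0 plf.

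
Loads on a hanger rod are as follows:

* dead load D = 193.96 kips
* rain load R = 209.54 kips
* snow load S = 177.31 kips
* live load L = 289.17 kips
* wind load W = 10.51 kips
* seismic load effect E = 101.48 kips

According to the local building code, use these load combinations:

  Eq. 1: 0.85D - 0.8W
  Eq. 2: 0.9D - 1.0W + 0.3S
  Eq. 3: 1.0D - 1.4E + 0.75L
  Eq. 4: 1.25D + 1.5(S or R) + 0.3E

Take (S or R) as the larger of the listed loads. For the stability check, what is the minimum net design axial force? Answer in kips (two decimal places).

(S or R) → R = 209.54 kips.
Eq. 1: 0.85(193.96) - 0.8(10.51) = 164.87 - 8.41 = 156.46
Eq. 2: 0.9(193.96) - 1.0(10.51) + 0.3(177.31) = 217.25
Eq. 3: 1.0(193.96) - 1.4(101.48) + 0.75(289.17) = 193.96 - 142.07 + 216.88 = 268.77
Eq. 4: 1.25(193.96) + 1.5(209.54) + 0.3(101.48) = 242.45 + 314.31 + 30.44 = 587.20
Combination 1 gives the minimum: 156.46 kips.

156.46 kips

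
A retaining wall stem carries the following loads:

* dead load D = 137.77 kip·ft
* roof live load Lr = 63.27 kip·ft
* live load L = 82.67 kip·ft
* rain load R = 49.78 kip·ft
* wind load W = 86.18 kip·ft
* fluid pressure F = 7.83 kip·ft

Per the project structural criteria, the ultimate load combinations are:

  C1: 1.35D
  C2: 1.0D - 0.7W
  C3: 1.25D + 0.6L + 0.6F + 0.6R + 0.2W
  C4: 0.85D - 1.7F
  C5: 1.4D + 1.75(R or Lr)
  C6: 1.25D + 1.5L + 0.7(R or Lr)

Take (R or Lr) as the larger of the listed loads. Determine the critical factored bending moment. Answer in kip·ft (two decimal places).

340.51 kip·ft

(R or Lr) → Lr = 63.27 kip·ft.
C1: 1.35(137.77) = 185.99
C2: 1.0(137.77) - 0.7(86.18) = 137.77 - 60.33 = 77.44
C3: 1.25(137.77) + 0.6(82.67) + 0.6(7.83) + 0.6(49.78) + 0.2(86.18) = 172.21 + 49.60 + 4.70 + 29.87 + 17.24 = 273.62
C4: 0.85(137.77) - 1.7(7.83) = 117.10 - 13.31 = 103.79
C5: 1.4(137.77) + 1.75(63.27) = 192.88 + 110.72 = 303.60
C6: 1.25(137.77) + 1.5(82.67) + 0.7(63.27) = 172.21 + 124.01 + 44.29 = 340.51
Combination 6 governs: M_u = 340.51 kip·ft.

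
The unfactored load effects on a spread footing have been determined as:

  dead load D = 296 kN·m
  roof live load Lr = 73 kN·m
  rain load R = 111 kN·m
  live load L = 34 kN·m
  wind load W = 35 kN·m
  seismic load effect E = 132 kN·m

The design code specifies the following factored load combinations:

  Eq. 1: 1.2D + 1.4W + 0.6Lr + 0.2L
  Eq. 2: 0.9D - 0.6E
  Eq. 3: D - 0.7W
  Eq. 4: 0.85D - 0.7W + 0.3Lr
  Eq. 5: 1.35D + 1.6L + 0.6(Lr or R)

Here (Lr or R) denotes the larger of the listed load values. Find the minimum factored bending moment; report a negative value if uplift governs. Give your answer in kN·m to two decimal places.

187.20 kN·m

(Lr or R) → R = 111 kN·m.
Eq. 1: 1.2(296) + 1.4(35) + 0.6(73) + 0.2(34) = 355.20 + 49.00 + 43.80 + 6.80 = 454.80
Eq. 2: 0.9(296) - 0.6(132) = 266.40 - 79.20 = 187.20
Eq. 3: 1.0(296) - 0.7(35) = 296.00 - 24.50 = 271.50
Eq. 4: 0.85(296) - 0.7(35) + 0.3(73) = 251.60 - 24.50 + 21.90 = 249.00
Eq. 5: 1.35(296) + 1.6(34) + 0.6(111) = 399.60 + 54.40 + 66.60 = 520.60
Combination 2 gives the minimum: 187.20 kN·m.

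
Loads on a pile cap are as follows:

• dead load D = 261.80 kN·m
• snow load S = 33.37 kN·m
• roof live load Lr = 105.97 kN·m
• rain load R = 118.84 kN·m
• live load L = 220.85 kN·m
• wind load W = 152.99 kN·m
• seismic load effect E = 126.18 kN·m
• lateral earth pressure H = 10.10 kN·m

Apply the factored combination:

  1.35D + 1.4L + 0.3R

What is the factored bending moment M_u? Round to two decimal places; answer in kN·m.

698.27 kN·m

1.35(261.80) + 1.4(220.85) + 0.3(118.84) = 698.27
M_u = 698.27 kN·m.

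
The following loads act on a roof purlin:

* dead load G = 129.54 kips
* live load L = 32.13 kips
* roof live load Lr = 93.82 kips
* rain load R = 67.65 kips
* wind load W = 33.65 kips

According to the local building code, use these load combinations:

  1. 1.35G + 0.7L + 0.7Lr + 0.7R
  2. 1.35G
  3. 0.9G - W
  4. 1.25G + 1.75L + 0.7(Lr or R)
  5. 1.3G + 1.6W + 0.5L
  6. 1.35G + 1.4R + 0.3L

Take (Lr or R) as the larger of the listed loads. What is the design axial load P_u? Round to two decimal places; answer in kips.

310.40 kips

(Lr or R) → Lr = 93.82 kips.
1. 1.35(129.54) + 0.7(32.13) + 0.7(93.82) + 0.7(67.65) = 174.88 + 22.49 + 65.67 + 47.36 = 310.40
2. 1.35(129.54) = 174.88
3. 0.9(129.54) - 1.0(33.65) = 116.59 - 33.65 = 82.94
4. 1.25(129.54) + 1.75(32.13) + 0.7(93.82) = 161.93 + 56.23 + 65.67 = 283.83
5. 1.3(129.54) + 1.6(33.65) + 0.5(32.13) = 168.40 + 53.84 + 16.07 = 238.31
6. 1.35(129.54) + 1.4(67.65) + 0.3(32.13) = 174.88 + 94.71 + 9.64 = 279.23
Combination 1 governs: P_u = 310.40 kips.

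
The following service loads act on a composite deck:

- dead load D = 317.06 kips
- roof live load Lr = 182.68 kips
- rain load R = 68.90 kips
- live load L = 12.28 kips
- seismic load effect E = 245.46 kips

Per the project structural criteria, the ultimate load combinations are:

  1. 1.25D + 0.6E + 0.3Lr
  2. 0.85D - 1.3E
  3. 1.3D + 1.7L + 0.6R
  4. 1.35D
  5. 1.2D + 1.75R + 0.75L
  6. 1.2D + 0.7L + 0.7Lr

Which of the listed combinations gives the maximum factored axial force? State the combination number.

1. 1.25(317.06) + 0.6(245.46) + 0.3(182.68) = 396.33 + 147.28 + 54.80 = 598.41
2. 0.85(317.06) - 1.3(245.46) = 269.50 - 319.10 = -49.60
3. 1.3(317.06) + 1.7(12.28) + 0.6(68.90) = 474.39
4. 1.35(317.06) = 428.03
5. 1.2(317.06) + 1.75(68.90) + 0.75(12.28) = 380.47 + 120.58 + 9.21 = 510.26
6. 1.2(317.06) + 0.7(12.28) + 0.7(182.68) = 516.94
The largest value is 598.41 kips from combination 1.

Combination 1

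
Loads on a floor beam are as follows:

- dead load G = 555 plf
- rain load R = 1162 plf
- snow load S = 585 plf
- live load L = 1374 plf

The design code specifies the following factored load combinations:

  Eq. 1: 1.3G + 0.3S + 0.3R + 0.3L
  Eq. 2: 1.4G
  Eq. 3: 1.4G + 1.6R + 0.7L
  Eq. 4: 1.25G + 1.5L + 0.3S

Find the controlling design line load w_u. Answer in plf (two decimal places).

3598.00 plf

Eq. 1: 1.3(555) + 0.3(585) + 0.3(1162) + 0.3(1374) = 721.50 + 175.50 + 348.60 + 412.20 = 1657.80
Eq. 2: 1.4(555) = 777.00
Eq. 3: 1.4(555) + 1.6(1162) + 0.7(1374) = 777.00 + 1859.20 + 961.80 = 3598.00
Eq. 4: 1.25(555) + 1.5(1374) + 0.3(585) = 693.75 + 2061.00 + 175.50 = 2930.25
Maximum is from combination 3.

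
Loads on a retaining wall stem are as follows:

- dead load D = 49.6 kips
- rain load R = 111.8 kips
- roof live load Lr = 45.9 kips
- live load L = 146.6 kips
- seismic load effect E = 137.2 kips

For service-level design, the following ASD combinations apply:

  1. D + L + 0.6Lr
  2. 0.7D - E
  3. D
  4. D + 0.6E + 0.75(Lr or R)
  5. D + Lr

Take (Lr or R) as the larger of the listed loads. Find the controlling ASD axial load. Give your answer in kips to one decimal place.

(Lr or R) → R = 111.8 kips.
1. 1.0(49.6) + 1.0(146.6) + 0.6(45.9) = 49.6 + 146.6 + 27.5 = 223.7
2. 0.7(49.6) - 1.0(137.2) = 34.7 - 137.2 = -102.5
3. 1.0(49.6) = 49.6
4. 1.0(49.6) + 0.6(137.2) + 0.75(111.8) = 49.6 + 82.3 + 83.9 = 215.8
5. 1.0(49.6) + 1.0(45.9) = 49.6 + 45.9 = 95.5
The controlling combination is 1, giving 223.7 kips.

223.7 kips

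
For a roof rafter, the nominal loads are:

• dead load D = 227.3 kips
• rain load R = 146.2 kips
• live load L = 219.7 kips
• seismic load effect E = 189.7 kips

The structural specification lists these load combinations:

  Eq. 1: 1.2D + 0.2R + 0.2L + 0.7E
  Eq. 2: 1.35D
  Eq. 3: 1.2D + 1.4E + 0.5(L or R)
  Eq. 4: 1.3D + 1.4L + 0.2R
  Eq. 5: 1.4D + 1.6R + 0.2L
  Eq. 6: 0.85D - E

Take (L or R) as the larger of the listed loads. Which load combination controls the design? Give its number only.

(L or R) → L = 219.7 kips.
Eq. 1: 1.2(227.3) + 0.2(146.2) + 0.2(219.7) + 0.7(189.7) = 272.76 + 29.24 + 43.94 + 132.79 = 478.73
Eq. 2: 1.35(227.3) = 306.86
Eq. 3: 1.2(227.3) + 1.4(189.7) + 0.5(219.7) = 272.76 + 265.58 + 109.85 = 648.19
Eq. 4: 1.3(227.3) + 1.4(219.7) + 0.2(146.2) = 295.49 + 307.58 + 29.24 = 632.31
Eq. 5: 1.4(227.3) + 1.6(146.2) + 0.2(219.7) = 318.22 + 233.92 + 43.94 = 596.08
Eq. 6: 0.85(227.3) - 1.0(189.7) = 193.21 - 189.70 = 3.51
The largest value is 648.19 kips from combination 3.

Combination 3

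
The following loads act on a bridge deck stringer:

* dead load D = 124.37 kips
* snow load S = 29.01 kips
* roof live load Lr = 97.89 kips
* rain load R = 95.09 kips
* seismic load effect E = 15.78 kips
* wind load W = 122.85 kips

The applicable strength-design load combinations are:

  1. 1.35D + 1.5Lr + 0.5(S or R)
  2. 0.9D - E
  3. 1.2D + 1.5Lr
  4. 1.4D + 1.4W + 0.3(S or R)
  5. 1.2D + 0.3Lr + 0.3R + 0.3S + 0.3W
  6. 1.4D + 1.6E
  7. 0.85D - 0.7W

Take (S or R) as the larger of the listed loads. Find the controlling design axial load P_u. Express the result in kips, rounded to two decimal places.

374.64 kips

(S or R) → R = 95.09 kips.
1. 1.35(124.37) + 1.5(97.89) + 0.5(95.09) = 362.28
2. 0.9(124.37) - 1.0(15.78) = 111.93 - 15.78 = 96.15
3. 1.2(124.37) + 1.5(97.89) = 149.24 + 146.84 = 296.08
4. 1.4(124.37) + 1.4(122.85) + 0.3(95.09) = 174.12 + 171.99 + 28.53 = 374.64
5. 1.2(124.37) + 0.3(97.89) + 0.3(95.09) + 0.3(29.01) + 0.3(122.85) = 149.24 + 29.37 + 28.53 + 8.70 + 36.86 = 252.70
6. 1.4(124.37) + 1.6(15.78) = 174.12 + 25.25 = 199.37
7. 0.85(124.37) - 0.7(122.85) = 19.72
Combination 4 governs: P_u = 374.64 kips.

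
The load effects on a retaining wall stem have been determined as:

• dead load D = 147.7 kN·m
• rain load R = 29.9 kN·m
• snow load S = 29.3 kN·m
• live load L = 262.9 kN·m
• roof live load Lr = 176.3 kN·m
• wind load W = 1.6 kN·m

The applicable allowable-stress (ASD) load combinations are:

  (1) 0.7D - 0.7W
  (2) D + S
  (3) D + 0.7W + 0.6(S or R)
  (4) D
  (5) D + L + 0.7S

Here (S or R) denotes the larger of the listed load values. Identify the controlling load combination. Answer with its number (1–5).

Combination 5

(S or R) → R = 29.9 kN·m.
(1) 0.7(147.7) - 0.7(1.6) = 102.27
(2) 1.0(147.7) + 1.0(29.3) = 177.00
(3) 1.0(147.7) + 0.7(1.6) + 0.6(29.9) = 166.76
(4) 1.0(147.7) = 147.70
(5) 1.0(147.7) + 1.0(262.9) + 0.7(29.3) = 431.11
The largest value is 431.11 kN·m from combination 5.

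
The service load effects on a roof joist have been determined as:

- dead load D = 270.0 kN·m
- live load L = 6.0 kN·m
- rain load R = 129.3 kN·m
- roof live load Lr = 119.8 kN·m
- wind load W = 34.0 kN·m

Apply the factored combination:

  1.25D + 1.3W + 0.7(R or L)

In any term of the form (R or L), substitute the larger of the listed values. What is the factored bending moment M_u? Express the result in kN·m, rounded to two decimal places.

472.21 kN·m

(R or L) → R = 129.3 kN·m.
1.25(270.0) + 1.3(34.0) + 0.7(129.3) = 337.50 + 44.20 + 90.51 = 472.21
M_u = 472.21 kN·m.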